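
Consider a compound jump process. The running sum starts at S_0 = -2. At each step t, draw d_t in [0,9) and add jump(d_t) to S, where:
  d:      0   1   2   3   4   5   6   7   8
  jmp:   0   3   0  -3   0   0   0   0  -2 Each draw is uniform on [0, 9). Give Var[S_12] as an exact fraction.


Outcome values over d=0..8: [0, 3, 0, -3, 0, 0, 0, 0, -2]
Σy = -2, Σy² = 22, M = 9
μ = -2/9 = -2/9,  σ² = 22/9 − (-2/9)² = 194/81
Independent increments: Var[S_12] = 12·σ² = 12·(194/81) = 776/27

776/27


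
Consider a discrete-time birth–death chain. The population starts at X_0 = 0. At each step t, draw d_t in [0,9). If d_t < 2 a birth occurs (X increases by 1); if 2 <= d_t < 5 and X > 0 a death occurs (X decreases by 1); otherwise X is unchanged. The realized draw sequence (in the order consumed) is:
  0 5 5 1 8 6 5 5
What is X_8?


2

t=0: X=0, d=0 → birth, X_1=1
t=1: X=1, d=5 → hold, X_2=1
t=2: X=1, d=5 → hold, X_3=1
t=3: X=1, d=1 → birth, X_4=2
t=4: X=2, d=8 → hold, X_5=2
t=5: X=2, d=6 → hold, X_6=2
t=6: X=2, d=5 → hold, X_7=2
t=7: X=2, d=5 → hold, X_8=2


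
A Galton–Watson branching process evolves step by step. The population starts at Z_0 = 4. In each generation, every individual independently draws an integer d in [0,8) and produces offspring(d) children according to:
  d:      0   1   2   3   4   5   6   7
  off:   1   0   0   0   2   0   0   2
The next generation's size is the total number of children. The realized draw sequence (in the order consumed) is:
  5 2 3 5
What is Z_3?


0

gen 0: Z_0=4, draws=[5, 2, 3, 5], offspring=[0, 0, 0, 0], Z_1=0
gen 1: Z_1=0, draws=[], offspring=[], Z_2=0
gen 2: Z_2=0, draws=[], offspring=[], Z_3=0


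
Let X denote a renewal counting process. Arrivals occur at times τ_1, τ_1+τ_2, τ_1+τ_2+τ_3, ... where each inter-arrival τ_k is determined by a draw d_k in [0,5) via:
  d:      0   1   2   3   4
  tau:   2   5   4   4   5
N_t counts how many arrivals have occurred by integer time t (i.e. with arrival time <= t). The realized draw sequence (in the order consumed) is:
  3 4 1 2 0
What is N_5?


1

draw d_1=3: τ_1=4, arrival time A_1=4
draw d_2=4: τ_2=5, arrival time A_2=9
draw d_3=1: τ_3=5, arrival time A_3=14
draw d_4=2: τ_4=4, arrival time A_4=18
draw d_5=0: τ_5=2, arrival time A_5=20
N_t over t=0..5: 0:0 1:0 2:0 3:0 4:1 5:1


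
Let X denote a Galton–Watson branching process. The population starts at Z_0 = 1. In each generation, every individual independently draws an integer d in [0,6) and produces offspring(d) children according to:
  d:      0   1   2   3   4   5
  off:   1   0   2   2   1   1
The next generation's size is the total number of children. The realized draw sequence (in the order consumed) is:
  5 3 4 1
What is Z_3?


gen 0: Z_0=1, draws=[5], offspring=[1], Z_1=1
gen 1: Z_1=1, draws=[3], offspring=[2], Z_2=2
gen 2: Z_2=2, draws=[4, 1], offspring=[1, 0], Z_3=1

1


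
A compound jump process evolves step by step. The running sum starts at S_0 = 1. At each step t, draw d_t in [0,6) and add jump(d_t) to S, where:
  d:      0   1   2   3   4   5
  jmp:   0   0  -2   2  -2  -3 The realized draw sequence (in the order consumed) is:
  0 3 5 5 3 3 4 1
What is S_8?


t=0: S=1, d=0, jump=0, S_1=1
t=1: S=1, d=3, jump=2, S_2=3
t=2: S=3, d=5, jump=-3, S_3=0
t=3: S=0, d=5, jump=-3, S_4=-3
t=4: S=-3, d=3, jump=2, S_5=-1
t=5: S=-1, d=3, jump=2, S_6=1
t=6: S=1, d=4, jump=-2, S_7=-1
t=7: S=-1, d=1, jump=0, S_8=-1

-1


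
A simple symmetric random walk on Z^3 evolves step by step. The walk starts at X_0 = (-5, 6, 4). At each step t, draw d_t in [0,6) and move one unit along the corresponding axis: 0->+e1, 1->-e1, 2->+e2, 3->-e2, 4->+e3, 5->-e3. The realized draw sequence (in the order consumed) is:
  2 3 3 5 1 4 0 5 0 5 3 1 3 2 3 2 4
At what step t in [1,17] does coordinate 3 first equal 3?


t=0: X=(-5, 6, 4), d=2 → +e2, X_1=(-5, 7, 4)
t=1: X=(-5, 7, 4), d=3 → -e2, X_2=(-5, 6, 4)
t=2: X=(-5, 6, 4), d=3 → -e2, X_3=(-5, 5, 4)
t=3: X=(-5, 5, 4), d=5 → -e3, X_4=(-5, 5, 3)
t=4: X=(-5, 5, 3), d=1 → -e1, X_5=(-6, 5, 3)
t=5: X=(-6, 5, 3), d=4 → +e3, X_6=(-6, 5, 4)
t=6: X=(-6, 5, 4), d=0 → +e1, X_7=(-5, 5, 4)
t=7: X=(-5, 5, 4), d=5 → -e3, X_8=(-5, 5, 3)
t=8: X=(-5, 5, 3), d=0 → +e1, X_9=(-4, 5, 3)
t=9: X=(-4, 5, 3), d=5 → -e3, X_10=(-4, 5, 2)
t=10: X=(-4, 5, 2), d=3 → -e2, X_11=(-4, 4, 2)
t=11: X=(-4, 4, 2), d=1 → -e1, X_12=(-5, 4, 2)
t=12: X=(-5, 4, 2), d=3 → -e2, X_13=(-5, 3, 2)
t=13: X=(-5, 3, 2), d=2 → +e2, X_14=(-5, 4, 2)
t=14: X=(-5, 4, 2), d=3 → -e2, X_15=(-5, 3, 2)
t=15: X=(-5, 3, 2), d=2 → +e2, X_16=(-5, 4, 2)
t=16: X=(-5, 4, 2), d=4 → +e3, X_17=(-5, 4, 3)

4


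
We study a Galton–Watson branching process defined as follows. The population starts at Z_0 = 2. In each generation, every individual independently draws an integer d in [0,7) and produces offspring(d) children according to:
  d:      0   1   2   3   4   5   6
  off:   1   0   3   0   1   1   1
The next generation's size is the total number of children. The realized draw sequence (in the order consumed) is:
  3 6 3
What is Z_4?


0

gen 0: Z_0=2, draws=[3, 6], offspring=[0, 1], Z_1=1
gen 1: Z_1=1, draws=[3], offspring=[0], Z_2=0
gen 2: Z_2=0, draws=[], offspring=[], Z_3=0
gen 3: Z_3=0, draws=[], offspring=[], Z_4=0


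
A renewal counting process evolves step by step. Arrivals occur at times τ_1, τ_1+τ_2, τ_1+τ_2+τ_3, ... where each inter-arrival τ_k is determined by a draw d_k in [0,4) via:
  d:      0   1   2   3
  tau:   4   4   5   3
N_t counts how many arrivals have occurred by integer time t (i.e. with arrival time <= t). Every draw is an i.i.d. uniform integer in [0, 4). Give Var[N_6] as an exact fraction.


Inter-arrival values over d=0..3: [4, 4, 5, 3]
Each d has probability 1/4, so the pmf of τ is: f(3) = 1/4, f(4) = 1/2, f(5) = 1/4
Let p_n(j) = P(N_n = j), with p_0 = [1]. Condition on τ_1: p_n(0) = P(τ > n), and for j >= 1, p_n(j) = Σ_{k<=n} f(k)·p_{n−k}(j−1)
p_1 = [1]  (j = 0)
p_2 = [1]  (j = 0)
p_3 = [3/4, 1/4]  (j = 0..1)
p_4 = [1/4, 3/4]  (j = 0..1)
p_5 = [0, 1]  (j = 0..1)
p_6 = [0, 15/16, 1/16]  (j = 0..2)
E[N_6] = Σ j·p_6(j) = 17/16;  E[N_6²] = Σ j²·p_6(j) = 19/16
Var[N_6] = 19/16 − (17/16)² = 15/256

15/256


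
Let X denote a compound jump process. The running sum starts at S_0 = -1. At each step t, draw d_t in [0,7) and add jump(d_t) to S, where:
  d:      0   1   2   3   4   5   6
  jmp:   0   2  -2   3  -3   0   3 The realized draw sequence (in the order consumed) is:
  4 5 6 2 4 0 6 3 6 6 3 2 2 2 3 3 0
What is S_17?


9

t=0: S=-1, d=4, jump=-3, S_1=-4
t=1: S=-4, d=5, jump=0, S_2=-4
t=2: S=-4, d=6, jump=3, S_3=-1
t=3: S=-1, d=2, jump=-2, S_4=-3
t=4: S=-3, d=4, jump=-3, S_5=-6
t=5: S=-6, d=0, jump=0, S_6=-6
t=6: S=-6, d=6, jump=3, S_7=-3
t=7: S=-3, d=3, jump=3, S_8=0
t=8: S=0, d=6, jump=3, S_9=3
t=9: S=3, d=6, jump=3, S_10=6
t=10: S=6, d=3, jump=3, S_11=9
t=11: S=9, d=2, jump=-2, S_12=7
t=12: S=7, d=2, jump=-2, S_13=5
t=13: S=5, d=2, jump=-2, S_14=3
t=14: S=3, d=3, jump=3, S_15=6
t=15: S=6, d=3, jump=3, S_16=9
t=16: S=9, d=0, jump=0, S_17=9


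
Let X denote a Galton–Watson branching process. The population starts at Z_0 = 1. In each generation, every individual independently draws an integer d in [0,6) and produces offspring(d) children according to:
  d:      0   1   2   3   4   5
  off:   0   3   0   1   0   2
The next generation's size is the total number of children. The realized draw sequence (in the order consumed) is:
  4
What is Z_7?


gen 0: Z_0=1, draws=[4], offspring=[0], Z_1=0
gen 1: Z_1=0, draws=[], offspring=[], Z_2=0
gen 2: Z_2=0, draws=[], offspring=[], Z_3=0
gen 3: Z_3=0, draws=[], offspring=[], Z_4=0
gen 4: Z_4=0, draws=[], offspring=[], Z_5=0
gen 5: Z_5=0, draws=[], offspring=[], Z_6=0
gen 6: Z_6=0, draws=[], offspring=[], Z_7=0

0


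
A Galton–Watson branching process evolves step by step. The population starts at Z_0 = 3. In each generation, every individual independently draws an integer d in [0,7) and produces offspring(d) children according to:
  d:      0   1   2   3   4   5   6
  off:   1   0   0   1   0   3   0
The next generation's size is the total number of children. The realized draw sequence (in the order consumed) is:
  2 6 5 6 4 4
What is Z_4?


0

gen 0: Z_0=3, draws=[2, 6, 5], offspring=[0, 0, 3], Z_1=3
gen 1: Z_1=3, draws=[6, 4, 4], offspring=[0, 0, 0], Z_2=0
gen 2: Z_2=0, draws=[], offspring=[], Z_3=0
gen 3: Z_3=0, draws=[], offspring=[], Z_4=0


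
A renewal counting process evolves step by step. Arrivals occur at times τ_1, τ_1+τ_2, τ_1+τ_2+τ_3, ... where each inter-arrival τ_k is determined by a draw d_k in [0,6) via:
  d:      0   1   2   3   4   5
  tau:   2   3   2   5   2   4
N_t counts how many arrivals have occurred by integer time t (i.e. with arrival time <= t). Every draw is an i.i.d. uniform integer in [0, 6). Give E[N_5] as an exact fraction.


Inter-arrival values over d=0..5: [2, 3, 2, 5, 2, 4]
Each d has probability 1/6, so the pmf of τ is: f(2) = 1/2, f(3) = 1/6, f(4) = 1/6, f(5) = 1/6
Renewal equation for m(n) = E[N_n]: condition on τ_1 = k (if k <= n, one arrival plus a fresh copy on the remaining n−k steps): m(n) = F(n) + Σ_{k<=n} f(k)·m(n−k), where F(n) = P(τ <= n) and m(0) = 0
m(1) = F(1) = 0
m(2) = F(2) = 1/2
m(3) = F(3) = 2/3
m(4) = F(4) + f(2)·m(2) = 5/6 + 1/2·1/2 = 13/12
m(5) = F(5) + f(2)·m(3) + f(3)·m(2) = 1 + 1/2·2/3 + 1/6·1/2 = 17/12
E[N_5] = m(5) = 17/12

17/12


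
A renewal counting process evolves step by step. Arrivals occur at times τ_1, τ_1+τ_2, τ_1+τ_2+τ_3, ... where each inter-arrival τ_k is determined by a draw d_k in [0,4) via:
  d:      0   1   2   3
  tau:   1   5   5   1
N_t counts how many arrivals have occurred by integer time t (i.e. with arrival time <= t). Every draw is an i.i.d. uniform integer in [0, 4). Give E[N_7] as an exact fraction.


Inter-arrival values over d=0..3: [1, 5, 5, 1]
Each d has probability 1/4, so the pmf of τ is: f(1) = 1/2, f(5) = 1/2
Renewal equation for m(n) = E[N_n]: condition on τ_1 = k (if k <= n, one arrival plus a fresh copy on the remaining n−k steps): m(n) = F(n) + Σ_{k<=n} f(k)·m(n−k), where F(n) = P(τ <= n) and m(0) = 0
m(1) = F(1) = 1/2
m(2) = F(2) + f(1)·m(1) = 1/2 + 1/2·1/2 = 3/4
m(3) = F(3) + f(1)·m(2) = 1/2 + 1/2·3/4 = 7/8
m(4) = F(4) + f(1)·m(3) = 1/2 + 1/2·7/8 = 15/16
m(5) = F(5) + f(1)·m(4) = 1 + 1/2·15/16 = 47/32
m(6) = F(6) + f(1)·m(5) + f(5)·m(1) = 1 + 1/2·47/32 + 1/2·1/2 = 127/64
m(7) = F(7) + f(1)·m(6) + f(5)·m(2) = 1 + 1/2·127/64 + 1/2·3/4 = 303/128
E[N_7] = m(7) = 303/128

303/128


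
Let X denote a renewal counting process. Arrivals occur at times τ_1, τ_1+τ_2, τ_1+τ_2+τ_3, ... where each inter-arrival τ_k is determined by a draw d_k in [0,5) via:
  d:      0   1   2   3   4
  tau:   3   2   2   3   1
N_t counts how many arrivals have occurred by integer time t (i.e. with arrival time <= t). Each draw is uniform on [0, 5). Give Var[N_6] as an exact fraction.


96442814/244140625

Inter-arrival values over d=0..4: [3, 2, 2, 3, 1]
Each d has probability 1/5, so the pmf of τ is: f(1) = 1/5, f(2) = 2/5, f(3) = 2/5
Let p_n(j) = P(N_n = j), with p_0 = [1]. Condition on τ_1: p_n(0) = P(τ > n), and for j >= 1, p_n(j) = Σ_{k<=n} f(k)·p_{n−k}(j−1)
p_1 = [4/5, 1/5]  (j = 0..1)
p_2 = [2/5, 14/25, 1/25]  (j = 0..2)
p_3 = [0, 4/5, 24/125, 1/125]  (j = 0..3)
p_4 = [0, 12/25, 58/125, 34/625, 1/625]  (j = 0..4)
p_5 = [0, 4/25, 16/25, 116/625, 44/3125, 1/3125]  (j = 0..5)
p_6 = [0, 0, 68/125, 244/625, 194/3125, 54/15625, 1/15625]  (j = 0..6)
E[N_6] = Σ j·p_6(j) = 39456/15625;  E[N_6²] = Σ j²·p_6(j) = 105806/15625
Var[N_6] = 105806/15625 − (39456/15625)² = 96442814/244140625


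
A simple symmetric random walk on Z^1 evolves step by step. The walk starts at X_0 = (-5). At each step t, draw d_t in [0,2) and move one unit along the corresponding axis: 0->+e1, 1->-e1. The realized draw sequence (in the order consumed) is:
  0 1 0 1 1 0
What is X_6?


t=0: X=(-5), d=0 → +e1, X_1=(-4)
t=1: X=(-4), d=1 → -e1, X_2=(-5)
t=2: X=(-5), d=0 → +e1, X_3=(-4)
t=3: X=(-4), d=1 → -e1, X_4=(-5)
t=4: X=(-5), d=1 → -e1, X_5=(-6)
t=5: X=(-6), d=0 → +e1, X_6=(-5)

(-5)


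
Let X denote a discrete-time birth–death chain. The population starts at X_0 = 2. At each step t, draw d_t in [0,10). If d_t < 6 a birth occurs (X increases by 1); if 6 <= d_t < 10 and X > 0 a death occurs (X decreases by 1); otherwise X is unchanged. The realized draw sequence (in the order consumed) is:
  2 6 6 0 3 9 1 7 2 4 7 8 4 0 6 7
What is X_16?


2

t=0: X=2, d=2 → birth, X_1=3
t=1: X=3, d=6 → death, X_2=2
t=2: X=2, d=6 → death, X_3=1
t=3: X=1, d=0 → birth, X_4=2
t=4: X=2, d=3 → birth, X_5=3
t=5: X=3, d=9 → death, X_6=2
t=6: X=2, d=1 → birth, X_7=3
t=7: X=3, d=7 → death, X_8=2
t=8: X=2, d=2 → birth, X_9=3
t=9: X=3, d=4 → birth, X_10=4
t=10: X=4, d=7 → death, X_11=3
t=11: X=3, d=8 → death, X_12=2
t=12: X=2, d=4 → birth, X_13=3
t=13: X=3, d=0 → birth, X_14=4
t=14: X=4, d=6 → death, X_15=3
t=15: X=3, d=7 → death, X_16=2


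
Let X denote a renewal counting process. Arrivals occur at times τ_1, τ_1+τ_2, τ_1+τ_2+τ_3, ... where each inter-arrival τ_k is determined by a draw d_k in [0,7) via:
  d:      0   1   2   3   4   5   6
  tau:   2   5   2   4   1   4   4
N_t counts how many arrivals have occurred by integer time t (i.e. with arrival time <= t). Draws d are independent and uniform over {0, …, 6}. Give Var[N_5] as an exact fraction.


101126220/282475249

Inter-arrival values over d=0..6: [2, 5, 2, 4, 1, 4, 4]
Each d has probability 1/7, so the pmf of τ is: f(1) = 1/7, f(2) = 2/7, f(4) = 3/7, f(5) = 1/7
Let p_n(j) = P(N_n = j), with p_0 = [1]. Condition on τ_1: p_n(0) = P(τ > n), and for j >= 1, p_n(j) = Σ_{k<=n} f(k)·p_{n−k}(j−1)
p_1 = [6/7, 1/7]  (j = 0..1)
p_2 = [4/7, 20/49, 1/49]  (j = 0..2)
p_3 = [4/7, 16/49, 34/343, 1/343]  (j = 0..3)
p_4 = [1/7, 33/49, 8/49, 48/2401, 1/2401]  (j = 0..4)
p_5 = [0, 34/49, 86/343, 124/2401, 62/16807, 1/16807]  (j = 0..5)
E[N_5] = Σ j·p_5(j) = 22947/16807;  E[N_5²] = Σ j²·p_5(j) = 37347/16807
Var[N_5] = 37347/16807 − (22947/16807)² = 101126220/282475249


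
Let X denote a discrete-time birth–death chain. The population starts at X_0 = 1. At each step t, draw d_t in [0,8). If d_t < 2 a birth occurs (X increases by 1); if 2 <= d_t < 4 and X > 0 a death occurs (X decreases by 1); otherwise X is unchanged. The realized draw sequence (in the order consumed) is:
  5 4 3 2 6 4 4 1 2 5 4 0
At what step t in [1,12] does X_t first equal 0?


3

t=0: X=1, d=5 → hold, X_1=1
t=1: X=1, d=4 → hold, X_2=1
t=2: X=1, d=3 → death, X_3=0
t=3: X=0, d=2 → hold, X_4=0
t=4: X=0, d=6 → hold, X_5=0
t=5: X=0, d=4 → hold, X_6=0
t=6: X=0, d=4 → hold, X_7=0
t=7: X=0, d=1 → birth, X_8=1
t=8: X=1, d=2 → death, X_9=0
t=9: X=0, d=5 → hold, X_10=0
t=10: X=0, d=4 → hold, X_11=0
t=11: X=0, d=0 → birth, X_12=1


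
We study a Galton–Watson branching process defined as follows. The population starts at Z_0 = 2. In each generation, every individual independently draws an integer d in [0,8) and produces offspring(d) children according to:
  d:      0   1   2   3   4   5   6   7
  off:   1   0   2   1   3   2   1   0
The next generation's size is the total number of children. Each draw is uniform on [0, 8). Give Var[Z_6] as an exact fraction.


540421875/8388608

Outcome values over d=0..7: [1, 0, 2, 1, 3, 2, 1, 0]
Σy = 10, Σy² = 20, M = 8
μ = 10/8 = 5/4,  σ² = 20/8 − (5/4)² = 15/16
V_0 = 0, E_0 = 2
V_1 = 15/16·E_0 + (5/4)²·V_0 = 15/8;  E_1 = 5/2
V_2 = 15/16·E_1 + (5/4)²·V_1 = 675/128;  E_2 = 25/8
V_3 = 15/16·E_2 + (5/4)²·V_2 = 22875/2048;  E_3 = 125/32
V_4 = 15/16·E_3 + (5/4)²·V_3 = 691875/32768;  E_4 = 625/128
V_5 = 15/16·E_4 + (5/4)²·V_4 = 19696875/524288;  E_5 = 3125/512
V_6 = 15/16·E_5 + (5/4)²·V_5 = 540421875/8388608;  E_6 = 15625/2048


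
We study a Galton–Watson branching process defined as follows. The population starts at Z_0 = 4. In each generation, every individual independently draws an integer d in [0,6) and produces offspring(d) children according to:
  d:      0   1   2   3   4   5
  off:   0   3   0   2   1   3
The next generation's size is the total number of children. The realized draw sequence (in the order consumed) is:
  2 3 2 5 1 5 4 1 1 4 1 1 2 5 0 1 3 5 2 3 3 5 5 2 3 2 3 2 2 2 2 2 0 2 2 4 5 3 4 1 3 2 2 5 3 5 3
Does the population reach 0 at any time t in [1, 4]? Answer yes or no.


gen 0: Z_0=4, draws=[2, 3, 2, 5], offspring=[0, 2, 0, 3], Z_1=5
gen 1: Z_1=5, draws=[1, 5, 4, 1, 1], offspring=[3, 3, 1, 3, 3], Z_2=13
gen 2: Z_2=13, draws=[4, 1, 1, 2, 5, 0, 1, 3, 5, 2, 3, 3, 5], offspring=[1, 3, 3, 0, 3, 0, 3, 2, 3, 0, 2, 2, 3], Z_3=25
gen 3: Z_3=25, draws=[5, 2, 3, 2, 3, 2, 2, 2, 2, 2, 0, 2, 2, 4, 5, 3, 4, 1, 3, 2, 2, 5, 3, 5, 3], offspring=[3, 0, 2, 0, 2, 0, 0, 0, 0, 0, 0, 0, 0, 1, 3, 2, 1, 3, 2, 0, 0, 3, 2, 3, 2], Z_4=29

no


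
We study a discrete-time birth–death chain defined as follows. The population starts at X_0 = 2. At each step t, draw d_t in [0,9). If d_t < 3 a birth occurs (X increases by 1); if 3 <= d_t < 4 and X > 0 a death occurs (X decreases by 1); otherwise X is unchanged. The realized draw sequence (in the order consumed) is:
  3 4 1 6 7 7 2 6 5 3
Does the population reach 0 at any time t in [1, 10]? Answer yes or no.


t=0: X=2, d=3 → death, X_1=1
t=1: X=1, d=4 → hold, X_2=1
t=2: X=1, d=1 → birth, X_3=2
t=3: X=2, d=6 → hold, X_4=2
t=4: X=2, d=7 → hold, X_5=2
t=5: X=2, d=7 → hold, X_6=2
t=6: X=2, d=2 → birth, X_7=3
t=7: X=3, d=6 → hold, X_8=3
t=8: X=3, d=5 → hold, X_9=3
t=9: X=3, d=3 → death, X_10=2

no


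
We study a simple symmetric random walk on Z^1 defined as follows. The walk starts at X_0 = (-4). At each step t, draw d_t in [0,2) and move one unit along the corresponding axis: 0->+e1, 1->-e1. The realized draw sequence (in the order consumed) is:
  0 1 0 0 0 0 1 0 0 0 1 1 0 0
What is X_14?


(2)

t=0: X=(-4), d=0 → +e1, X_1=(-3)
t=1: X=(-3), d=1 → -e1, X_2=(-4)
t=2: X=(-4), d=0 → +e1, X_3=(-3)
t=3: X=(-3), d=0 → +e1, X_4=(-2)
t=4: X=(-2), d=0 → +e1, X_5=(-1)
t=5: X=(-1), d=0 → +e1, X_6=(0)
t=6: X=(0), d=1 → -e1, X_7=(-1)
t=7: X=(-1), d=0 → +e1, X_8=(0)
t=8: X=(0), d=0 → +e1, X_9=(1)
t=9: X=(1), d=0 → +e1, X_10=(2)
t=10: X=(2), d=1 → -e1, X_11=(1)
t=11: X=(1), d=1 → -e1, X_12=(0)
t=12: X=(0), d=0 → +e1, X_13=(1)
t=13: X=(1), d=0 → +e1, X_14=(2)


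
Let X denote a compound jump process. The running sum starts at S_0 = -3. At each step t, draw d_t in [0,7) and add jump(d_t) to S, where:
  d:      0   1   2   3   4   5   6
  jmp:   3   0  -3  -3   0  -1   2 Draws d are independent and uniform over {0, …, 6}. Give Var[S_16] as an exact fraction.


3520/49

Outcome values over d=0..6: [3, 0, -3, -3, 0, -1, 2]
Σy = -2, Σy² = 32, M = 7
μ = -2/7 = -2/7,  σ² = 32/7 − (-2/7)² = 220/49
Independent increments: Var[S_16] = 16·σ² = 16·(220/49) = 3520/49


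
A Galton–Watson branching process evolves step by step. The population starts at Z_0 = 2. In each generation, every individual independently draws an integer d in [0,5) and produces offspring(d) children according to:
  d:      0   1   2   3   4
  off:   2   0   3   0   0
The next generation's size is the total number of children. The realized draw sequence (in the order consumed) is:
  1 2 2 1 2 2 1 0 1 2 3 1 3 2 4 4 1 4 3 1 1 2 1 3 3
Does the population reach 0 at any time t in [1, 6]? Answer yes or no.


yes

gen 0: Z_0=2, draws=[1, 2], offspring=[0, 3], Z_1=3
gen 1: Z_1=3, draws=[2, 1, 2], offspring=[3, 0, 3], Z_2=6
gen 2: Z_2=6, draws=[2, 1, 0, 1, 2, 3], offspring=[3, 0, 2, 0, 3, 0], Z_3=8
gen 3: Z_3=8, draws=[1, 3, 2, 4, 4, 1, 4, 3], offspring=[0, 0, 3, 0, 0, 0, 0, 0], Z_4=3
gen 4: Z_4=3, draws=[1, 1, 2], offspring=[0, 0, 3], Z_5=3
gen 5: Z_5=3, draws=[1, 3, 3], offspring=[0, 0, 0], Z_6=0


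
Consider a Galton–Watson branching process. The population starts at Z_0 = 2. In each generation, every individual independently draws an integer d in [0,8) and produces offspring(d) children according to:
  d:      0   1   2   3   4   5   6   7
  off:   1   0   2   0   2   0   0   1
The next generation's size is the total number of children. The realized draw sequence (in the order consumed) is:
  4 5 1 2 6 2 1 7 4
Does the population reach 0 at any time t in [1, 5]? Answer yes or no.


no

gen 0: Z_0=2, draws=[4, 5], offspring=[2, 0], Z_1=2
gen 1: Z_1=2, draws=[1, 2], offspring=[0, 2], Z_2=2
gen 2: Z_2=2, draws=[6, 2], offspring=[0, 2], Z_3=2
gen 3: Z_3=2, draws=[1, 7], offspring=[0, 1], Z_4=1
gen 4: Z_4=1, draws=[4], offspring=[2], Z_5=2


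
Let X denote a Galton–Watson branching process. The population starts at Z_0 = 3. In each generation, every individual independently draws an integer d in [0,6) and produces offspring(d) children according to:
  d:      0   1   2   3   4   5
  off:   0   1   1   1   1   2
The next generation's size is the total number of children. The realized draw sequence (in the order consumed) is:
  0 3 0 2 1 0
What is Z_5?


0

gen 0: Z_0=3, draws=[0, 3, 0], offspring=[0, 1, 0], Z_1=1
gen 1: Z_1=1, draws=[2], offspring=[1], Z_2=1
gen 2: Z_2=1, draws=[1], offspring=[1], Z_3=1
gen 3: Z_3=1, draws=[0], offspring=[0], Z_4=0
gen 4: Z_4=0, draws=[], offspring=[], Z_5=0


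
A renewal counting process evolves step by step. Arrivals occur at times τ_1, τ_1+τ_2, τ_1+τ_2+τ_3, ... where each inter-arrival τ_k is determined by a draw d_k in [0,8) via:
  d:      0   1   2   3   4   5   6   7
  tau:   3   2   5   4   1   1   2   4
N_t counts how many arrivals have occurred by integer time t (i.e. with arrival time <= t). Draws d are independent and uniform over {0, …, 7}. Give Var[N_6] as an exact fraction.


Inter-arrival values over d=0..7: [3, 2, 5, 4, 1, 1, 2, 4]
Each d has probability 1/8, so the pmf of τ is: f(1) = 1/4, f(2) = 1/4, f(3) = 1/8, f(4) = 1/4, f(5) = 1/8
Let p_n(j) = P(N_n = j), with p_0 = [1]. Condition on τ_1: p_n(0) = P(τ > n), and for j >= 1, p_n(j) = Σ_{k<=n} f(k)·p_{n−k}(j−1)
p_1 = [3/4, 1/4]  (j = 0..1)
p_2 = [1/2, 7/16, 1/16]  (j = 0..2)
p_3 = [3/8, 7/16, 11/64, 1/64]  (j = 0..3)
p_4 = [1/8, 9/16, 1/4, 15/256, 1/256]  (j = 0..4)
p_5 = [0, 1/2, 47/128, 29/256, 19/1024, 1/1024]  (j = 0..5)
p_6 = [0, 19/64, 59/128, 49/256, 23/512, 23/4096, 1/4096]  (j = 0..6)
E[N_6] = Σ j·p_6(j) = 8201/4096;  E[N_6²] = Σ j²·p_6(j) = 19379/4096
Var[N_6] = 19379/4096 − (8201/4096)² = 12119983/16777216

12119983/16777216


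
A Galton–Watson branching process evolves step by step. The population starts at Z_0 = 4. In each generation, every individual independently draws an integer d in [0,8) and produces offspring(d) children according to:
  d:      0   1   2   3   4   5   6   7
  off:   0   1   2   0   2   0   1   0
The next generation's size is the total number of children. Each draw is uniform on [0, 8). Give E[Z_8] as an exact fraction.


Outcome values over d=0..7: [0, 1, 2, 0, 2, 0, 1, 0]
Σy = 6, Σy² = 10, M = 8
μ = 6/8 = 3/4,  σ² = 10/8 − (3/4)² = 11/16
E[Z_0] = 4
E[Z_1] = 3/4·E[Z_0] = 3
E[Z_2] = 3/4·E[Z_1] = 9/4
E[Z_3] = 3/4·E[Z_2] = 27/16
E[Z_4] = 3/4·E[Z_3] = 81/64
E[Z_5] = 3/4·E[Z_4] = 243/256
E[Z_6] = 3/4·E[Z_5] = 729/1024
E[Z_7] = 3/4·E[Z_6] = 2187/4096
E[Z_8] = 3/4·E[Z_7] = 6561/16384

6561/16384


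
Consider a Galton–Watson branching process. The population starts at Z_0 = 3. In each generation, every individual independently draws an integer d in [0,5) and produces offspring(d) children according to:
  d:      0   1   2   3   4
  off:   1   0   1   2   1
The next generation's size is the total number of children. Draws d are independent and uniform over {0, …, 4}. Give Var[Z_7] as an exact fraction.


Outcome values over d=0..4: [1, 0, 1, 2, 1]
Σy = 5, Σy² = 7, M = 5
μ = 5/5 = 1,  σ² = 7/5 − (1)² = 2/5
V_0 = 0, E_0 = 3
V_1 = 2/5·E_0 + (1)²·V_0 = 6/5;  E_1 = 3
V_2 = 2/5·E_1 + (1)²·V_1 = 12/5;  E_2 = 3
V_3 = 2/5·E_2 + (1)²·V_2 = 18/5;  E_3 = 3
V_4 = 2/5·E_3 + (1)²·V_3 = 24/5;  E_4 = 3
V_5 = 2/5·E_4 + (1)²·V_4 = 6;  E_5 = 3
V_6 = 2/5·E_5 + (1)²·V_5 = 36/5;  E_6 = 3
V_7 = 2/5·E_6 + (1)²·V_6 = 42/5;  E_7 = 3

42/5


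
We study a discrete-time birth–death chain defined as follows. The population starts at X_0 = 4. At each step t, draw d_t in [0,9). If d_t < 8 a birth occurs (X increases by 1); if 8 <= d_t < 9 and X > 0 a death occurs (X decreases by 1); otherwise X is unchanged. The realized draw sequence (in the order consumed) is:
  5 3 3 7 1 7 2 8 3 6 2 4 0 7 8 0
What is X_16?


t=0: X=4, d=5 → birth, X_1=5
t=1: X=5, d=3 → birth, X_2=6
t=2: X=6, d=3 → birth, X_3=7
t=3: X=7, d=7 → birth, X_4=8
t=4: X=8, d=1 → birth, X_5=9
t=5: X=9, d=7 → birth, X_6=10
t=6: X=10, d=2 → birth, X_7=11
t=7: X=11, d=8 → death, X_8=10
t=8: X=10, d=3 → birth, X_9=11
t=9: X=11, d=6 → birth, X_10=12
t=10: X=12, d=2 → birth, X_11=13
t=11: X=13, d=4 → birth, X_12=14
t=12: X=14, d=0 → birth, X_13=15
t=13: X=15, d=7 → birth, X_14=16
t=14: X=16, d=8 → death, X_15=15
t=15: X=15, d=0 → birth, X_16=16

16


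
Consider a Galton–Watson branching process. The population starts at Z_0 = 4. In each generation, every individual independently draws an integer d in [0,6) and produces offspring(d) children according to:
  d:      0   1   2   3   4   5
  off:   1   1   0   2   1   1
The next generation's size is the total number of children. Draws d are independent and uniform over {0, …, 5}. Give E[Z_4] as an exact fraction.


Outcome values over d=0..5: [1, 1, 0, 2, 1, 1]
Σy = 6, Σy² = 8, M = 6
μ = 6/6 = 1,  σ² = 8/6 − (1)² = 1/3
E[Z_0] = 4
E[Z_1] = 1·E[Z_0] = 4
E[Z_2] = 1·E[Z_1] = 4
E[Z_3] = 1·E[Z_2] = 4
E[Z_4] = 1·E[Z_3] = 4

4


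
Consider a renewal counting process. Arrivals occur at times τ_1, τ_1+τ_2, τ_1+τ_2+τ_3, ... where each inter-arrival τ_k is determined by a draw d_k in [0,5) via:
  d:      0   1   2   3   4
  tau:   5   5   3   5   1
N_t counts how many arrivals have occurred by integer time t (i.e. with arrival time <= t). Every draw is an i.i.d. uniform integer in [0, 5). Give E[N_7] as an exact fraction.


Inter-arrival values over d=0..4: [5, 5, 3, 5, 1]
Each d has probability 1/5, so the pmf of τ is: f(1) = 1/5, f(3) = 1/5, f(5) = 3/5
Renewal equation for m(n) = E[N_n]: condition on τ_1 = k (if k <= n, one arrival plus a fresh copy on the remaining n−k steps): m(n) = F(n) + Σ_{k<=n} f(k)·m(n−k), where F(n) = P(τ <= n) and m(0) = 0
m(1) = F(1) = 1/5
m(2) = F(2) + f(1)·m(1) = 1/5 + 1/5·1/5 = 6/25
m(3) = F(3) + f(1)·m(2) = 2/5 + 1/5·6/25 = 56/125
m(4) = F(4) + f(1)·m(3) + f(3)·m(1) = 2/5 + 1/5·56/125 + 1/5·1/5 = 331/625
m(5) = F(5) + f(1)·m(4) + f(3)·m(2) = 1 + 1/5·331/625 + 1/5·6/25 = 3606/3125
m(6) = F(6) + f(1)·m(5) + f(3)·m(3) + f(5)·m(1) = 1 + 1/5·3606/3125 + 1/5·56/125 + 3/5·1/5 = 22506/15625
m(7) = F(7) + f(1)·m(6) + f(3)·m(4) + f(5)·m(2) = 1 + 1/5·22506/15625 + 1/5·331/625 + 3/5·6/25 = 120156/78125
E[N_7] = m(7) = 120156/78125

120156/78125


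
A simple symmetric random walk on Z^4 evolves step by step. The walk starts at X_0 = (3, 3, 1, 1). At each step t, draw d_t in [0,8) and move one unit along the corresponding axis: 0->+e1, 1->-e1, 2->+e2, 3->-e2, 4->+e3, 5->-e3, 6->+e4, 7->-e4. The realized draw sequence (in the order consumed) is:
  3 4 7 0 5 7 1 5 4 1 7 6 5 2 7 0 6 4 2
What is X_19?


(3, 4, 1, -1)

t=0: X=(3, 3, 1, 1), d=3 → -e2, X_1=(3, 2, 1, 1)
t=1: X=(3, 2, 1, 1), d=4 → +e3, X_2=(3, 2, 2, 1)
t=2: X=(3, 2, 2, 1), d=7 → -e4, X_3=(3, 2, 2, 0)
t=3: X=(3, 2, 2, 0), d=0 → +e1, X_4=(4, 2, 2, 0)
t=4: X=(4, 2, 2, 0), d=5 → -e3, X_5=(4, 2, 1, 0)
t=5: X=(4, 2, 1, 0), d=7 → -e4, X_6=(4, 2, 1, -1)
t=6: X=(4, 2, 1, -1), d=1 → -e1, X_7=(3, 2, 1, -1)
t=7: X=(3, 2, 1, -1), d=5 → -e3, X_8=(3, 2, 0, -1)
t=8: X=(3, 2, 0, -1), d=4 → +e3, X_9=(3, 2, 1, -1)
t=9: X=(3, 2, 1, -1), d=1 → -e1, X_10=(2, 2, 1, -1)
t=10: X=(2, 2, 1, -1), d=7 → -e4, X_11=(2, 2, 1, -2)
t=11: X=(2, 2, 1, -2), d=6 → +e4, X_12=(2, 2, 1, -1)
t=12: X=(2, 2, 1, -1), d=5 → -e3, X_13=(2, 2, 0, -1)
t=13: X=(2, 2, 0, -1), d=2 → +e2, X_14=(2, 3, 0, -1)
t=14: X=(2, 3, 0, -1), d=7 → -e4, X_15=(2, 3, 0, -2)
t=15: X=(2, 3, 0, -2), d=0 → +e1, X_16=(3, 3, 0, -2)
t=16: X=(3, 3, 0, -2), d=6 → +e4, X_17=(3, 3, 0, -1)
t=17: X=(3, 3, 0, -1), d=4 → +e3, X_18=(3, 3, 1, -1)
t=18: X=(3, 3, 1, -1), d=2 → +e2, X_19=(3, 4, 1, -1)


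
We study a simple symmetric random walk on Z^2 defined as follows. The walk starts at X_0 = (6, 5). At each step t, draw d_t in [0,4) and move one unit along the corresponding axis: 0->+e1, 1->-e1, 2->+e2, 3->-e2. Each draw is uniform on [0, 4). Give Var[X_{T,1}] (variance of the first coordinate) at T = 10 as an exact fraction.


Outcome values over d=0..3: [1, -1, 0, 0]
Σy = 0, Σy² = 2, M = 4
μ = 0/4 = 0,  σ² = 2/4 − (0)² = 1/2
Independent increments: Var[X_10] = 10·σ² = 10·(1/2) = 5

5


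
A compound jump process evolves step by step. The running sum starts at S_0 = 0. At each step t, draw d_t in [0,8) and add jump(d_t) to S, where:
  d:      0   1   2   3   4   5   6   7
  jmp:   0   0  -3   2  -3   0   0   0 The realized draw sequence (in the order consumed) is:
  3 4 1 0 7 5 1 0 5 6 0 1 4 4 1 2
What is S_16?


t=0: S=0, d=3, jump=2, S_1=2
t=1: S=2, d=4, jump=-3, S_2=-1
t=2: S=-1, d=1, jump=0, S_3=-1
t=3: S=-1, d=0, jump=0, S_4=-1
t=4: S=-1, d=7, jump=0, S_5=-1
t=5: S=-1, d=5, jump=0, S_6=-1
t=6: S=-1, d=1, jump=0, S_7=-1
t=7: S=-1, d=0, jump=0, S_8=-1
t=8: S=-1, d=5, jump=0, S_9=-1
t=9: S=-1, d=6, jump=0, S_10=-1
t=10: S=-1, d=0, jump=0, S_11=-1
t=11: S=-1, d=1, jump=0, S_12=-1
t=12: S=-1, d=4, jump=-3, S_13=-4
t=13: S=-4, d=4, jump=-3, S_14=-7
t=14: S=-7, d=1, jump=0, S_15=-7
t=15: S=-7, d=2, jump=-3, S_16=-10

-10


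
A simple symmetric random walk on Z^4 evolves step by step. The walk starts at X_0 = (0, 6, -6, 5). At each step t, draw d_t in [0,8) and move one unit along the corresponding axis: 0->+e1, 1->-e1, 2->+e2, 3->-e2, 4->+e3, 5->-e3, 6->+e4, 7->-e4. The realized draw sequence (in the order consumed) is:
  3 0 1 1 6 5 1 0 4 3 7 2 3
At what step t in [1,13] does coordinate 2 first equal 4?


10

t=0: X=(0, 6, -6, 5), d=3 → -e2, X_1=(0, 5, -6, 5)
t=1: X=(0, 5, -6, 5), d=0 → +e1, X_2=(1, 5, -6, 5)
t=2: X=(1, 5, -6, 5), d=1 → -e1, X_3=(0, 5, -6, 5)
t=3: X=(0, 5, -6, 5), d=1 → -e1, X_4=(-1, 5, -6, 5)
t=4: X=(-1, 5, -6, 5), d=6 → +e4, X_5=(-1, 5, -6, 6)
t=5: X=(-1, 5, -6, 6), d=5 → -e3, X_6=(-1, 5, -7, 6)
t=6: X=(-1, 5, -7, 6), d=1 → -e1, X_7=(-2, 5, -7, 6)
t=7: X=(-2, 5, -7, 6), d=0 → +e1, X_8=(-1, 5, -7, 6)
t=8: X=(-1, 5, -7, 6), d=4 → +e3, X_9=(-1, 5, -6, 6)
t=9: X=(-1, 5, -6, 6), d=3 → -e2, X_10=(-1, 4, -6, 6)
t=10: X=(-1, 4, -6, 6), d=7 → -e4, X_11=(-1, 4, -6, 5)
t=11: X=(-1, 4, -6, 5), d=2 → +e2, X_12=(-1, 5, -6, 5)
t=12: X=(-1, 5, -6, 5), d=3 → -e2, X_13=(-1, 4, -6, 5)


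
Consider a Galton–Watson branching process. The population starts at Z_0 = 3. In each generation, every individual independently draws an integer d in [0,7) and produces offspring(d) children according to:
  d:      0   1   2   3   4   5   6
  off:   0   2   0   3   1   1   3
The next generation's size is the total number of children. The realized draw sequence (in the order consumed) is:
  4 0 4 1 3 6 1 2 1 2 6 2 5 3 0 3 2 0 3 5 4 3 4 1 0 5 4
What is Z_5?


gen 0: Z_0=3, draws=[4, 0, 4], offspring=[1, 0, 1], Z_1=2
gen 1: Z_1=2, draws=[1, 3], offspring=[2, 3], Z_2=5
gen 2: Z_2=5, draws=[6, 1, 2, 1, 2], offspring=[3, 2, 0, 2, 0], Z_3=7
gen 3: Z_3=7, draws=[6, 2, 5, 3, 0, 3, 2], offspring=[3, 0, 1, 3, 0, 3, 0], Z_4=10
gen 4: Z_4=10, draws=[0, 3, 5, 4, 3, 4, 1, 0, 5, 4], offspring=[0, 3, 1, 1, 3, 1, 2, 0, 1, 1], Z_5=13

13


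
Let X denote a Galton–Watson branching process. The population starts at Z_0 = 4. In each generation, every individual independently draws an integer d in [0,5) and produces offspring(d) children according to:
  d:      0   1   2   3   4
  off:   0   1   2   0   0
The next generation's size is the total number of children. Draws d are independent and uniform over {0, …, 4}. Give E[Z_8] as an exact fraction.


Outcome values over d=0..4: [0, 1, 2, 0, 0]
Σy = 3, Σy² = 5, M = 5
μ = 3/5 = 3/5,  σ² = 5/5 − (3/5)² = 16/25
E[Z_0] = 4
E[Z_1] = 3/5·E[Z_0] = 12/5
E[Z_2] = 3/5·E[Z_1] = 36/25
E[Z_3] = 3/5·E[Z_2] = 108/125
E[Z_4] = 3/5·E[Z_3] = 324/625
E[Z_5] = 3/5·E[Z_4] = 972/3125
E[Z_6] = 3/5·E[Z_5] = 2916/15625
E[Z_7] = 3/5·E[Z_6] = 8748/78125
E[Z_8] = 3/5·E[Z_7] = 26244/390625

26244/390625


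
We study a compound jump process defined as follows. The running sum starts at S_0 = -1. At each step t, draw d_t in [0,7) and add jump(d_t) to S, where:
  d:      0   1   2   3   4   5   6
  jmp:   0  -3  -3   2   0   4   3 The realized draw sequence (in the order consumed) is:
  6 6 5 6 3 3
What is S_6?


16

t=0: S=-1, d=6, jump=3, S_1=2
t=1: S=2, d=6, jump=3, S_2=5
t=2: S=5, d=5, jump=4, S_3=9
t=3: S=9, d=6, jump=3, S_4=12
t=4: S=12, d=3, jump=2, S_5=14
t=5: S=14, d=3, jump=2, S_6=16


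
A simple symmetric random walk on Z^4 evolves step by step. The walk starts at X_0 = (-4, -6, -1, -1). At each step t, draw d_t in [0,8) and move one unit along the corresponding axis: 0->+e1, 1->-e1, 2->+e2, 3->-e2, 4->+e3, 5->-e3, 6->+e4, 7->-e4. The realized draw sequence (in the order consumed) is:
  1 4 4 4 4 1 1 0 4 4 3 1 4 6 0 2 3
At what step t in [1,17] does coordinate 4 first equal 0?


t=0: X=(-4, -6, -1, -1), d=1 → -e1, X_1=(-5, -6, -1, -1)
t=1: X=(-5, -6, -1, -1), d=4 → +e3, X_2=(-5, -6, 0, -1)
t=2: X=(-5, -6, 0, -1), d=4 → +e3, X_3=(-5, -6, 1, -1)
t=3: X=(-5, -6, 1, -1), d=4 → +e3, X_4=(-5, -6, 2, -1)
t=4: X=(-5, -6, 2, -1), d=4 → +e3, X_5=(-5, -6, 3, -1)
t=5: X=(-5, -6, 3, -1), d=1 → -e1, X_6=(-6, -6, 3, -1)
t=6: X=(-6, -6, 3, -1), d=1 → -e1, X_7=(-7, -6, 3, -1)
t=7: X=(-7, -6, 3, -1), d=0 → +e1, X_8=(-6, -6, 3, -1)
t=8: X=(-6, -6, 3, -1), d=4 → +e3, X_9=(-6, -6, 4, -1)
t=9: X=(-6, -6, 4, -1), d=4 → +e3, X_10=(-6, -6, 5, -1)
t=10: X=(-6, -6, 5, -1), d=3 → -e2, X_11=(-6, -7, 5, -1)
t=11: X=(-6, -7, 5, -1), d=1 → -e1, X_12=(-7, -7, 5, -1)
t=12: X=(-7, -7, 5, -1), d=4 → +e3, X_13=(-7, -7, 6, -1)
t=13: X=(-7, -7, 6, -1), d=6 → +e4, X_14=(-7, -7, 6, 0)
t=14: X=(-7, -7, 6, 0), d=0 → +e1, X_15=(-6, -7, 6, 0)
t=15: X=(-6, -7, 6, 0), d=2 → +e2, X_16=(-6, -6, 6, 0)
t=16: X=(-6, -6, 6, 0), d=3 → -e2, X_17=(-6, -7, 6, 0)

14


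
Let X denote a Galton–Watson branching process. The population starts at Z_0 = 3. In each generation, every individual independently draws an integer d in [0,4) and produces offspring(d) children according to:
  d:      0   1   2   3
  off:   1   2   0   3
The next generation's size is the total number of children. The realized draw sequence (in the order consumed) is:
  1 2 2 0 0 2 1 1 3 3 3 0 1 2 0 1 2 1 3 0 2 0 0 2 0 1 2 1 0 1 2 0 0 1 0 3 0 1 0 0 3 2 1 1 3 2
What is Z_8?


19

gen 0: Z_0=3, draws=[1, 2, 2], offspring=[2, 0, 0], Z_1=2
gen 1: Z_1=2, draws=[0, 0], offspring=[1, 1], Z_2=2
gen 2: Z_2=2, draws=[2, 1], offspring=[0, 2], Z_3=2
gen 3: Z_3=2, draws=[1, 3], offspring=[2, 3], Z_4=5
gen 4: Z_4=5, draws=[3, 3, 0, 1, 2], offspring=[3, 3, 1, 2, 0], Z_5=9
gen 5: Z_5=9, draws=[0, 1, 2, 1, 3, 0, 2, 0, 0], offspring=[1, 2, 0, 2, 3, 1, 0, 1, 1], Z_6=11
gen 6: Z_6=11, draws=[2, 0, 1, 2, 1, 0, 1, 2, 0, 0, 1], offspring=[0, 1, 2, 0, 2, 1, 2, 0, 1, 1, 2], Z_7=12
gen 7: Z_7=12, draws=[0, 3, 0, 1, 0, 0, 3, 2, 1, 1, 3, 2], offspring=[1, 3, 1, 2, 1, 1, 3, 0, 2, 2, 3, 0], Z_8=19


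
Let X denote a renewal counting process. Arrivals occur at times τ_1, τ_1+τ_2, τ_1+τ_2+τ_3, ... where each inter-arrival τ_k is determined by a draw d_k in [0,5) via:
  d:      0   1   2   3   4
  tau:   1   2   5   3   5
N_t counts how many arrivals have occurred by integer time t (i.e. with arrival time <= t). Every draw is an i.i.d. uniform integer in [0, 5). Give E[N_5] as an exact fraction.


Inter-arrival values over d=0..4: [1, 2, 5, 3, 5]
Each d has probability 1/5, so the pmf of τ is: f(1) = 1/5, f(2) = 1/5, f(3) = 1/5, f(5) = 2/5
Renewal equation for m(n) = E[N_n]: condition on τ_1 = k (if k <= n, one arrival plus a fresh copy on the remaining n−k steps): m(n) = F(n) + Σ_{k<=n} f(k)·m(n−k), where F(n) = P(τ <= n) and m(0) = 0
m(1) = F(1) = 1/5
m(2) = F(2) + f(1)·m(1) = 2/5 + 1/5·1/5 = 11/25
m(3) = F(3) + f(1)·m(2) + f(2)·m(1) = 3/5 + 1/5·11/25 + 1/5·1/5 = 91/125
m(4) = F(4) + f(1)·m(3) + f(2)·m(2) + f(3)·m(1) = 3/5 + 1/5·91/125 + 1/5·11/25 + 1/5·1/5 = 546/625
m(5) = F(5) + f(1)·m(4) + f(2)·m(3) + f(3)·m(2) = 1 + 1/5·546/625 + 1/5·91/125 + 1/5·11/25 = 4401/3125
E[N_5] = m(5) = 4401/3125

4401/3125


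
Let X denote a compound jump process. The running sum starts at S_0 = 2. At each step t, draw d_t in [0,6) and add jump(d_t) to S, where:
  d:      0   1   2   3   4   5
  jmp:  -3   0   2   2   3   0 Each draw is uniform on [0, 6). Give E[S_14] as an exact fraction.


Outcome values over d=0..5: [-3, 0, 2, 2, 3, 0]
Σy = 4, Σy² = 26, M = 6
μ = 4/6 = 2/3,  σ² = 26/6 − (2/3)² = 35/9
E[S_14] = 2 + 14·(2/3) = 34/3

34/3


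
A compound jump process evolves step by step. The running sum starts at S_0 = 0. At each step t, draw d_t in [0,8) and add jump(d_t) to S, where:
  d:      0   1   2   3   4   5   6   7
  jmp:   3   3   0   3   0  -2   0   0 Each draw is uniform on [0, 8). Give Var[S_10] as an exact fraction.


995/32

Outcome values over d=0..7: [3, 3, 0, 3, 0, -2, 0, 0]
Σy = 7, Σy² = 31, M = 8
μ = 7/8 = 7/8,  σ² = 31/8 − (7/8)² = 199/64
Independent increments: Var[S_10] = 10·σ² = 10·(199/64) = 995/32


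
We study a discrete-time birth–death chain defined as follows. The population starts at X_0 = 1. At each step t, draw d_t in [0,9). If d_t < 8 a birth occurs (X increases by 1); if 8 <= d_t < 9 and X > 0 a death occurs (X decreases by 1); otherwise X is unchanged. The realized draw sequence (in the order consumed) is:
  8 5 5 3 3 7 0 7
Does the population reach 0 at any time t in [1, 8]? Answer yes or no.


yes

t=0: X=1, d=8 → death, X_1=0
t=1: X=0, d=5 → birth, X_2=1
t=2: X=1, d=5 → birth, X_3=2
t=3: X=2, d=3 → birth, X_4=3
t=4: X=3, d=3 → birth, X_5=4
t=5: X=4, d=7 → birth, X_6=5
t=6: X=5, d=0 → birth, X_7=6
t=7: X=6, d=7 → birth, X_8=7


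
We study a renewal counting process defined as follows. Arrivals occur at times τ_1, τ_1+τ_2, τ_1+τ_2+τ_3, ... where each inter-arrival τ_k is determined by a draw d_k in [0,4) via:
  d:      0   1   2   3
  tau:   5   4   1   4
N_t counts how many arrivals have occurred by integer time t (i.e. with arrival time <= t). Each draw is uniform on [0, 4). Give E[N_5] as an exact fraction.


1365/1024

Inter-arrival values over d=0..3: [5, 4, 1, 4]
Each d has probability 1/4, so the pmf of τ is: f(1) = 1/4, f(4) = 1/2, f(5) = 1/4
Renewal equation for m(n) = E[N_n]: condition on τ_1 = k (if k <= n, one arrival plus a fresh copy on the remaining n−k steps): m(n) = F(n) + Σ_{k<=n} f(k)·m(n−k), where F(n) = P(τ <= n) and m(0) = 0
m(1) = F(1) = 1/4
m(2) = F(2) + f(1)·m(1) = 1/4 + 1/4·1/4 = 5/16
m(3) = F(3) + f(1)·m(2) = 1/4 + 1/4·5/16 = 21/64
m(4) = F(4) + f(1)·m(3) = 3/4 + 1/4·21/64 = 213/256
m(5) = F(5) + f(1)·m(4) + f(4)·m(1) = 1 + 1/4·213/256 + 1/2·1/4 = 1365/1024
E[N_5] = m(5) = 1365/1024


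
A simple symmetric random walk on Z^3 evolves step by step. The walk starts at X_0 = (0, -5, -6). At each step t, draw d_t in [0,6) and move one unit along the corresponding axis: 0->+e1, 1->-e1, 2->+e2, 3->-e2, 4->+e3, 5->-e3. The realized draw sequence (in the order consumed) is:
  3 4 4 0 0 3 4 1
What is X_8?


t=0: X=(0, -5, -6), d=3 → -e2, X_1=(0, -6, -6)
t=1: X=(0, -6, -6), d=4 → +e3, X_2=(0, -6, -5)
t=2: X=(0, -6, -5), d=4 → +e3, X_3=(0, -6, -4)
t=3: X=(0, -6, -4), d=0 → +e1, X_4=(1, -6, -4)
t=4: X=(1, -6, -4), d=0 → +e1, X_5=(2, -6, -4)
t=5: X=(2, -6, -4), d=3 → -e2, X_6=(2, -7, -4)
t=6: X=(2, -7, -4), d=4 → +e3, X_7=(2, -7, -3)
t=7: X=(2, -7, -3), d=1 → -e1, X_8=(1, -7, -3)

(1, -7, -3)


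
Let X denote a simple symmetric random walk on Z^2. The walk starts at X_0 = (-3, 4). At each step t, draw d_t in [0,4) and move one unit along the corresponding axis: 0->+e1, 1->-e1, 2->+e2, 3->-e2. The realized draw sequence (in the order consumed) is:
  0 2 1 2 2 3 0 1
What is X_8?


t=0: X=(-3, 4), d=0 → +e1, X_1=(-2, 4)
t=1: X=(-2, 4), d=2 → +e2, X_2=(-2, 5)
t=2: X=(-2, 5), d=1 → -e1, X_3=(-3, 5)
t=3: X=(-3, 5), d=2 → +e2, X_4=(-3, 6)
t=4: X=(-3, 6), d=2 → +e2, X_5=(-3, 7)
t=5: X=(-3, 7), d=3 → -e2, X_6=(-3, 6)
t=6: X=(-3, 6), d=0 → +e1, X_7=(-2, 6)
t=7: X=(-2, 6), d=1 → -e1, X_8=(-3, 6)

(-3, 6)
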